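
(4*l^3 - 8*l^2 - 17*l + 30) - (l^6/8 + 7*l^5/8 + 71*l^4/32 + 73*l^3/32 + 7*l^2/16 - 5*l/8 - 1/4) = -l^6/8 - 7*l^5/8 - 71*l^4/32 + 55*l^3/32 - 135*l^2/16 - 131*l/8 + 121/4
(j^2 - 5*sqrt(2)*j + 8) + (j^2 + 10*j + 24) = 2*j^2 - 5*sqrt(2)*j + 10*j + 32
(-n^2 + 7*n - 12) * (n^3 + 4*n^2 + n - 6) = -n^5 + 3*n^4 + 15*n^3 - 35*n^2 - 54*n + 72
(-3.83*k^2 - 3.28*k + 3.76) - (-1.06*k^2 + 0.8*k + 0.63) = -2.77*k^2 - 4.08*k + 3.13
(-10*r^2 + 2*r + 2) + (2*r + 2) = -10*r^2 + 4*r + 4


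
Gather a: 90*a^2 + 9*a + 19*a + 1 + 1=90*a^2 + 28*a + 2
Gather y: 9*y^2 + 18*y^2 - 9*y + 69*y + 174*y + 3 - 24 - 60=27*y^2 + 234*y - 81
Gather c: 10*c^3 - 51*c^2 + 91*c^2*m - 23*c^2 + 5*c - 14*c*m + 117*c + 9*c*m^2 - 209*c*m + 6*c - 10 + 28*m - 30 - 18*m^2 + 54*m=10*c^3 + c^2*(91*m - 74) + c*(9*m^2 - 223*m + 128) - 18*m^2 + 82*m - 40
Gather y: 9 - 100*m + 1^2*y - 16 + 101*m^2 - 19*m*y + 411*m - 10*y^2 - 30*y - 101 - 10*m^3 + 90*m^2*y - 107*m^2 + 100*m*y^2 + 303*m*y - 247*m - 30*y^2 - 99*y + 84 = -10*m^3 - 6*m^2 + 64*m + y^2*(100*m - 40) + y*(90*m^2 + 284*m - 128) - 24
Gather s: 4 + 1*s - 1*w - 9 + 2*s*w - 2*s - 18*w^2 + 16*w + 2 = s*(2*w - 1) - 18*w^2 + 15*w - 3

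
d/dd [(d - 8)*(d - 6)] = 2*d - 14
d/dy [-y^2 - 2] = -2*y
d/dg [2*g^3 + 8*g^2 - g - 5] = 6*g^2 + 16*g - 1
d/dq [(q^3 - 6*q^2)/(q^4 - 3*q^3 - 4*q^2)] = (-q^2 + 12*q - 22)/(q^4 - 6*q^3 + q^2 + 24*q + 16)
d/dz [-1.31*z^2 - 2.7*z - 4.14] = -2.62*z - 2.7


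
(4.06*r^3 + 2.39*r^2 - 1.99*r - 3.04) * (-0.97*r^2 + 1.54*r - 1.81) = -3.9382*r^5 + 3.9341*r^4 - 1.7377*r^3 - 4.4417*r^2 - 1.0797*r + 5.5024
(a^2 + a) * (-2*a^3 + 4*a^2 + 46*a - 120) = -2*a^5 + 2*a^4 + 50*a^3 - 74*a^2 - 120*a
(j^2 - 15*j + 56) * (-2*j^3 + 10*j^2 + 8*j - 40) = -2*j^5 + 40*j^4 - 254*j^3 + 400*j^2 + 1048*j - 2240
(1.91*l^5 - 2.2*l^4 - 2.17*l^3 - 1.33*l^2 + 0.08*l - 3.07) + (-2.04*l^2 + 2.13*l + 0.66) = 1.91*l^5 - 2.2*l^4 - 2.17*l^3 - 3.37*l^2 + 2.21*l - 2.41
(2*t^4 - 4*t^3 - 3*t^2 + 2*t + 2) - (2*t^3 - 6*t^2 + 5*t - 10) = 2*t^4 - 6*t^3 + 3*t^2 - 3*t + 12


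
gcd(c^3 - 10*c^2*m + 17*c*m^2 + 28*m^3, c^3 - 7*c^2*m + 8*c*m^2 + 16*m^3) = c^2 - 3*c*m - 4*m^2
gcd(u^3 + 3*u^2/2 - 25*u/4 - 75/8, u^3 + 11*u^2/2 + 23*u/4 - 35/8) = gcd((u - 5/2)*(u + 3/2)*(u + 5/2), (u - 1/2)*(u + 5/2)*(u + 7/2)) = u + 5/2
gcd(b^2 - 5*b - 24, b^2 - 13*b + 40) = b - 8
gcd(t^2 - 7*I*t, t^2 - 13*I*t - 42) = t - 7*I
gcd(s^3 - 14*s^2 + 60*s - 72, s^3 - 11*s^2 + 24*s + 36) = s^2 - 12*s + 36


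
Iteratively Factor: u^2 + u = (u)*(u + 1)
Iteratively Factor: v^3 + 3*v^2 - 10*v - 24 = (v - 3)*(v^2 + 6*v + 8) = (v - 3)*(v + 4)*(v + 2)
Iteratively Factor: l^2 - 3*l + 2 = (l - 1)*(l - 2)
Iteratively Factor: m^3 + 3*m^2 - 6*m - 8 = (m + 1)*(m^2 + 2*m - 8) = (m + 1)*(m + 4)*(m - 2)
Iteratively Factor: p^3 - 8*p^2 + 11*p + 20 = (p - 5)*(p^2 - 3*p - 4) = (p - 5)*(p - 4)*(p + 1)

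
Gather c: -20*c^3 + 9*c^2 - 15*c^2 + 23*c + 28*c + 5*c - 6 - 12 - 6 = -20*c^3 - 6*c^2 + 56*c - 24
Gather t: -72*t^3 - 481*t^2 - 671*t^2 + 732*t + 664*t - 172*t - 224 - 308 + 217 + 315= -72*t^3 - 1152*t^2 + 1224*t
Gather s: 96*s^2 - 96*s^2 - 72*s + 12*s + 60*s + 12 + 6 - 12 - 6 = 0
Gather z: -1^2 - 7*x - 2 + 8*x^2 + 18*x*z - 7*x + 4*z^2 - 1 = 8*x^2 + 18*x*z - 14*x + 4*z^2 - 4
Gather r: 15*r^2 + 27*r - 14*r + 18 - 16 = 15*r^2 + 13*r + 2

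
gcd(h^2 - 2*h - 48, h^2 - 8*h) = h - 8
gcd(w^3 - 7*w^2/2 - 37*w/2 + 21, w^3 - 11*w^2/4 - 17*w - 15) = w - 6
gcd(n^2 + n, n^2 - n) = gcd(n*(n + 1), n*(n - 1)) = n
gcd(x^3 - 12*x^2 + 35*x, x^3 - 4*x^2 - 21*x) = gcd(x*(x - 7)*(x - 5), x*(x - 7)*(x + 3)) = x^2 - 7*x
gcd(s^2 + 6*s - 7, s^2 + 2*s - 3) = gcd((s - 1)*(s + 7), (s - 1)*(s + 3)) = s - 1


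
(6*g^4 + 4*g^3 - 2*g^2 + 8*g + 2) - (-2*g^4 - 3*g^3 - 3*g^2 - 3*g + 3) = 8*g^4 + 7*g^3 + g^2 + 11*g - 1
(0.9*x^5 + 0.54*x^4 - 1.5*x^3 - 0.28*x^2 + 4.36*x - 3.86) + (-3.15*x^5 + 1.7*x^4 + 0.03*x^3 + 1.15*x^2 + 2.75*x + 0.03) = -2.25*x^5 + 2.24*x^4 - 1.47*x^3 + 0.87*x^2 + 7.11*x - 3.83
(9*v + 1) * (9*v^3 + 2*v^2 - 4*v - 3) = 81*v^4 + 27*v^3 - 34*v^2 - 31*v - 3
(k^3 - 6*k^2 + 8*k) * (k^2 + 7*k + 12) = k^5 + k^4 - 22*k^3 - 16*k^2 + 96*k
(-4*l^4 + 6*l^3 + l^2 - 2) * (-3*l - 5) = 12*l^5 + 2*l^4 - 33*l^3 - 5*l^2 + 6*l + 10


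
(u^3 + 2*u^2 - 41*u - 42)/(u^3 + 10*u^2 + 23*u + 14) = (u - 6)/(u + 2)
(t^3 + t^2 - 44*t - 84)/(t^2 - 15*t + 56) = (t^2 + 8*t + 12)/(t - 8)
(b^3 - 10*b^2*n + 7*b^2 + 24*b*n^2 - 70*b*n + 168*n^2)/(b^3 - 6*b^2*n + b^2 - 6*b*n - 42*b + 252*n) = (b - 4*n)/(b - 6)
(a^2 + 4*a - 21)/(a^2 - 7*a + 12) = (a + 7)/(a - 4)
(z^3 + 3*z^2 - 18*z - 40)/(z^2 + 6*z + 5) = (z^2 - 2*z - 8)/(z + 1)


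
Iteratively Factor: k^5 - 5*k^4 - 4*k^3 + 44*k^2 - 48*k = (k - 4)*(k^4 - k^3 - 8*k^2 + 12*k) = (k - 4)*(k + 3)*(k^3 - 4*k^2 + 4*k) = (k - 4)*(k - 2)*(k + 3)*(k^2 - 2*k) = (k - 4)*(k - 2)^2*(k + 3)*(k)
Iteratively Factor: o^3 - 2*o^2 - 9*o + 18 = (o - 2)*(o^2 - 9) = (o - 3)*(o - 2)*(o + 3)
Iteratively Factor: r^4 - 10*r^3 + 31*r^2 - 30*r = (r)*(r^3 - 10*r^2 + 31*r - 30) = r*(r - 2)*(r^2 - 8*r + 15) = r*(r - 5)*(r - 2)*(r - 3)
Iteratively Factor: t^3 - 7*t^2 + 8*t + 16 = (t + 1)*(t^2 - 8*t + 16) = (t - 4)*(t + 1)*(t - 4)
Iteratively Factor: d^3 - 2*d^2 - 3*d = (d)*(d^2 - 2*d - 3) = d*(d + 1)*(d - 3)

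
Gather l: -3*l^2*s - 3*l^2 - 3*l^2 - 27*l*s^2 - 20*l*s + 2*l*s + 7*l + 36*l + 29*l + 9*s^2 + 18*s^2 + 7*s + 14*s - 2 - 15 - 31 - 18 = l^2*(-3*s - 6) + l*(-27*s^2 - 18*s + 72) + 27*s^2 + 21*s - 66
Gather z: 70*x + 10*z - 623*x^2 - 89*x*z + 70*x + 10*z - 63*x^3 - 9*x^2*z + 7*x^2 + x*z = -63*x^3 - 616*x^2 + 140*x + z*(-9*x^2 - 88*x + 20)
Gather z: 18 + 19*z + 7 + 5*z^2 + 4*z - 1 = 5*z^2 + 23*z + 24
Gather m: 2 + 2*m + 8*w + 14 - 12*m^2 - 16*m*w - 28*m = -12*m^2 + m*(-16*w - 26) + 8*w + 16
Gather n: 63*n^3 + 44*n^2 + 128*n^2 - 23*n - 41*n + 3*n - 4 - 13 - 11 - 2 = 63*n^3 + 172*n^2 - 61*n - 30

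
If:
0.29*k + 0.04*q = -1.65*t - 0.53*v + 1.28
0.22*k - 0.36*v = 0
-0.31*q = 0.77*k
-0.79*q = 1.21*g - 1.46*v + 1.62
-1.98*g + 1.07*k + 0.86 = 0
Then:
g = 0.96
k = 0.97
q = -2.42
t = 0.47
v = 0.60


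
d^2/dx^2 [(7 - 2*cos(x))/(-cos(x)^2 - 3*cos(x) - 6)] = 2*(-18*(1 - cos(2*x))^2*cos(x) + 34*(1 - cos(2*x))^2 - 1163*cos(x) - 86*cos(2*x) + 123*cos(3*x) + 4*cos(5*x) - 678)/(6*cos(x) + cos(2*x) + 13)^3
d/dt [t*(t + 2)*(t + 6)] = 3*t^2 + 16*t + 12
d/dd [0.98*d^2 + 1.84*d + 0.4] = 1.96*d + 1.84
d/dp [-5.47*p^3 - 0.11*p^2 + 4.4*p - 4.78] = -16.41*p^2 - 0.22*p + 4.4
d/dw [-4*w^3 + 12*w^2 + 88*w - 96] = -12*w^2 + 24*w + 88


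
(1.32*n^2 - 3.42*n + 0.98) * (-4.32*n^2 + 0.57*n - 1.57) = -5.7024*n^4 + 15.5268*n^3 - 8.2554*n^2 + 5.928*n - 1.5386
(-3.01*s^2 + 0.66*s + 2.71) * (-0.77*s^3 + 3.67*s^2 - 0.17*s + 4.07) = 2.3177*s^5 - 11.5549*s^4 + 0.8472*s^3 - 2.4172*s^2 + 2.2255*s + 11.0297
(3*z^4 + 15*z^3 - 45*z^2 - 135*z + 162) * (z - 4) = 3*z^5 + 3*z^4 - 105*z^3 + 45*z^2 + 702*z - 648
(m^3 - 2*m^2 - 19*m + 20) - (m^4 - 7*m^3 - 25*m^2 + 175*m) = -m^4 + 8*m^3 + 23*m^2 - 194*m + 20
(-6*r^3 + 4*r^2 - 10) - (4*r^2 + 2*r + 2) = -6*r^3 - 2*r - 12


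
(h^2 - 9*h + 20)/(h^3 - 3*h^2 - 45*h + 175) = (h - 4)/(h^2 + 2*h - 35)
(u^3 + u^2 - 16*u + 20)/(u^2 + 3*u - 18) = (u^3 + u^2 - 16*u + 20)/(u^2 + 3*u - 18)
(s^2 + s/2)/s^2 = (s + 1/2)/s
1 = 1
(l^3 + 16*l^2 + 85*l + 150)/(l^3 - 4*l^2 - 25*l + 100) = (l^2 + 11*l + 30)/(l^2 - 9*l + 20)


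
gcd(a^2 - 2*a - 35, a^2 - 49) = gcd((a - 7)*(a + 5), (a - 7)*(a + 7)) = a - 7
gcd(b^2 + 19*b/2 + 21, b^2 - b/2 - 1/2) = 1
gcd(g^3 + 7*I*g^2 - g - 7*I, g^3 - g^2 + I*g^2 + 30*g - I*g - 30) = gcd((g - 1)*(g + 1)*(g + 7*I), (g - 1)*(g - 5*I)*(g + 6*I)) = g - 1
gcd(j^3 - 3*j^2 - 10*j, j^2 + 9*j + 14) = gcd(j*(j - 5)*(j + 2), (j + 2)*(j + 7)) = j + 2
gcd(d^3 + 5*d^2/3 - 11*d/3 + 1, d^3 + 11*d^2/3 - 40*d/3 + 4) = d - 1/3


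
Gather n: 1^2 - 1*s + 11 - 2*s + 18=30 - 3*s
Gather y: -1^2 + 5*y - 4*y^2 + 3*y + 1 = -4*y^2 + 8*y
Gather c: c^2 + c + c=c^2 + 2*c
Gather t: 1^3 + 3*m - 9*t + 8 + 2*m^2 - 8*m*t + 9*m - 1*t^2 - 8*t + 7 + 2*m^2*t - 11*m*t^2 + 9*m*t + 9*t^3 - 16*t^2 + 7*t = 2*m^2 + 12*m + 9*t^3 + t^2*(-11*m - 17) + t*(2*m^2 + m - 10) + 16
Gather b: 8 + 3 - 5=6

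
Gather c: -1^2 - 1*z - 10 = -z - 11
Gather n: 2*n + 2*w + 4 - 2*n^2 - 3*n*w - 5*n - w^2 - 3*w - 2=-2*n^2 + n*(-3*w - 3) - w^2 - w + 2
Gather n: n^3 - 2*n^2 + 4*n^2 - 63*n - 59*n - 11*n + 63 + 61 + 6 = n^3 + 2*n^2 - 133*n + 130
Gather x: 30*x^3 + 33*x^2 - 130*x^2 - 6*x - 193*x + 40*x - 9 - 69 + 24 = 30*x^3 - 97*x^2 - 159*x - 54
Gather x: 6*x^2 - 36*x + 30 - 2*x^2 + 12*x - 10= 4*x^2 - 24*x + 20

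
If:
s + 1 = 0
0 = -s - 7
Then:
No Solution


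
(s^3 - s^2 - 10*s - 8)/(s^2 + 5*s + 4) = (s^2 - 2*s - 8)/(s + 4)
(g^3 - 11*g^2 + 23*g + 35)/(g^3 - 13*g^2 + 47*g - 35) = (g + 1)/(g - 1)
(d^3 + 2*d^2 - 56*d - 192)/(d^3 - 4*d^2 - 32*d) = (d + 6)/d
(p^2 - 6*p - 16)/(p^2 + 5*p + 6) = (p - 8)/(p + 3)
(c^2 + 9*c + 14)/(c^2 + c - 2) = (c + 7)/(c - 1)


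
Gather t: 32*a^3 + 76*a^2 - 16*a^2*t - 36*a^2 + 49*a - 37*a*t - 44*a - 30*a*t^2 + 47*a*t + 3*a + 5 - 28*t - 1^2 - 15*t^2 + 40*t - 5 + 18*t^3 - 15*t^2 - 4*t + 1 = 32*a^3 + 40*a^2 + 8*a + 18*t^3 + t^2*(-30*a - 30) + t*(-16*a^2 + 10*a + 8)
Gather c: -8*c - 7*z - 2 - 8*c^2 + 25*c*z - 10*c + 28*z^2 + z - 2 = -8*c^2 + c*(25*z - 18) + 28*z^2 - 6*z - 4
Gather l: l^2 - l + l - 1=l^2 - 1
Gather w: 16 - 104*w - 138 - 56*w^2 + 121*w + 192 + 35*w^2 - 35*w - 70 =-21*w^2 - 18*w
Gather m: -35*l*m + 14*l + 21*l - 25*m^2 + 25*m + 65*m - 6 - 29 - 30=35*l - 25*m^2 + m*(90 - 35*l) - 65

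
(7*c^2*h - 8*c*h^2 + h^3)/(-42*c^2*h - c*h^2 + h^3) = (-c + h)/(6*c + h)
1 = 1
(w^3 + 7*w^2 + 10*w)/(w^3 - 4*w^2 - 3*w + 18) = w*(w + 5)/(w^2 - 6*w + 9)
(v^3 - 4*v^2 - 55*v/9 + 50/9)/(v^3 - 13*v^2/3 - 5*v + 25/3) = (v - 2/3)/(v - 1)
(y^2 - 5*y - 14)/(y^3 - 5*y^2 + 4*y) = (y^2 - 5*y - 14)/(y*(y^2 - 5*y + 4))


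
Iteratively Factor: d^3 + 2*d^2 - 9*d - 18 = (d - 3)*(d^2 + 5*d + 6) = (d - 3)*(d + 2)*(d + 3)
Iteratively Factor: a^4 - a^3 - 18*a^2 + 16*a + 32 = (a + 4)*(a^3 - 5*a^2 + 2*a + 8) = (a - 4)*(a + 4)*(a^2 - a - 2) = (a - 4)*(a + 1)*(a + 4)*(a - 2)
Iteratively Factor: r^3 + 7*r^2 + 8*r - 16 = (r - 1)*(r^2 + 8*r + 16) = (r - 1)*(r + 4)*(r + 4)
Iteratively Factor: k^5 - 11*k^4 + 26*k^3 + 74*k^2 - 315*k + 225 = (k - 5)*(k^4 - 6*k^3 - 4*k^2 + 54*k - 45) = (k - 5)*(k - 1)*(k^3 - 5*k^2 - 9*k + 45) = (k - 5)*(k - 3)*(k - 1)*(k^2 - 2*k - 15) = (k - 5)^2*(k - 3)*(k - 1)*(k + 3)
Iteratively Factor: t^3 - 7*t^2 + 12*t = (t)*(t^2 - 7*t + 12) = t*(t - 4)*(t - 3)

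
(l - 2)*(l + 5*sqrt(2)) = l^2 - 2*l + 5*sqrt(2)*l - 10*sqrt(2)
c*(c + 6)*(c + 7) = c^3 + 13*c^2 + 42*c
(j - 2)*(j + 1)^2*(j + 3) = j^4 + 3*j^3 - 3*j^2 - 11*j - 6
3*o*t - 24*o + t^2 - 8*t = (3*o + t)*(t - 8)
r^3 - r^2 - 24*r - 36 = (r - 6)*(r + 2)*(r + 3)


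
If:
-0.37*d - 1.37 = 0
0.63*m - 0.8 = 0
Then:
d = -3.70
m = 1.27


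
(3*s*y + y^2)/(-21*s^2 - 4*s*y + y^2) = y/(-7*s + y)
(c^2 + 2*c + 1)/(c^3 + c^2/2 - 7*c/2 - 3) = 2*(c + 1)/(2*c^2 - c - 6)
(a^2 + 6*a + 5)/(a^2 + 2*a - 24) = (a^2 + 6*a + 5)/(a^2 + 2*a - 24)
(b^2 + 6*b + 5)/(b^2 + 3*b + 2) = (b + 5)/(b + 2)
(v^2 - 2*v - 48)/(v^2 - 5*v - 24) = (v + 6)/(v + 3)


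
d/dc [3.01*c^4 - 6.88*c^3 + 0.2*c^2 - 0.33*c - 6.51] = 12.04*c^3 - 20.64*c^2 + 0.4*c - 0.33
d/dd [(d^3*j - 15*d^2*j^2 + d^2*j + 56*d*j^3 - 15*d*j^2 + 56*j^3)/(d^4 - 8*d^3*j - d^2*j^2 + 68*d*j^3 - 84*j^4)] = j*(-d^3 + 14*d^2*j - 2*d^2 + 12*d*j^2 + 21*d*j + 48*j^3 + 26*j^2)/(d^5 - 15*d^3*j^2 + 10*d^2*j^3 + 60*d*j^4 - 72*j^5)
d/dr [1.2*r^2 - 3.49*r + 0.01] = 2.4*r - 3.49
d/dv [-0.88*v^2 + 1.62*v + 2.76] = 1.62 - 1.76*v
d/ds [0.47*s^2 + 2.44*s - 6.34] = 0.94*s + 2.44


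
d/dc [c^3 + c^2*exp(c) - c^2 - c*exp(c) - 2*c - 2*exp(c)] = c^2*exp(c) + 3*c^2 + c*exp(c) - 2*c - 3*exp(c) - 2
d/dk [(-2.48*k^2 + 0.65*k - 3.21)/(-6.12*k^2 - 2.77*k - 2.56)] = (10.8476*k^2 - 26.5928*k - 10.5557)/(37.4544*k^4 + 33.9048*k^3 + 39.0073*k^2 + 14.1824*k + 6.5536)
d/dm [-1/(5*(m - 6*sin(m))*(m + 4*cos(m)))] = ((1 - 4*sin(m))*(m - 6*sin(m)) + (1 - 6*cos(m))*(m + 4*cos(m)))/(5*(m - 6*sin(m))^2*(m + 4*cos(m))^2)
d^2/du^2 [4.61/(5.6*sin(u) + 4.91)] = (-144.5696*sin(u)^2 + 126.75656*sin(u) + 289.1392)/(5.6*sin(u) + 4.91)^3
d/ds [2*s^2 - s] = 4*s - 1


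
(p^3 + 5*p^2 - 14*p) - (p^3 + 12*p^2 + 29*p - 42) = -7*p^2 - 43*p + 42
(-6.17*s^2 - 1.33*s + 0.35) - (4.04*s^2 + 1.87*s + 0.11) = -10.21*s^2 - 3.2*s + 0.24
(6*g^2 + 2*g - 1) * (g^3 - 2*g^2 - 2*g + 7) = 6*g^5 - 10*g^4 - 17*g^3 + 40*g^2 + 16*g - 7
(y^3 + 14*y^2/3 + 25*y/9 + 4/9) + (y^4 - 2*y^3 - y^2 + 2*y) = y^4 - y^3 + 11*y^2/3 + 43*y/9 + 4/9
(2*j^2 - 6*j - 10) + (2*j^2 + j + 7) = 4*j^2 - 5*j - 3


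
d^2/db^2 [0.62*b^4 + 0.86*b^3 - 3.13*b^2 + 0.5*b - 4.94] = 7.44*b^2 + 5.16*b - 6.26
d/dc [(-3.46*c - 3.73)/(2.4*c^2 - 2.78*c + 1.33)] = (8.304*c^2 + 17.904*c - 14.9712)/(5.76*c^4 - 13.344*c^3 + 14.1124*c^2 - 7.3948*c + 1.7689)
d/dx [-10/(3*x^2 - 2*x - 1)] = 20*(3*x - 1)/(-3*x^2 + 2*x + 1)^2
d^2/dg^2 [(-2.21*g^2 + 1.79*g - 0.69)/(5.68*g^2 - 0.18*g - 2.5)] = (110.980384*g^3 - 321.858336*g^2 + 156.740736*g - 48.876712)/(183.250432*g^6 - 17.421696*g^5 - 241.415904*g^4 + 15.330168*g^3 + 106.257*g^2 - 3.375*g - 15.625)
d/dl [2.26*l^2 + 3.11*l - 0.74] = 4.52*l + 3.11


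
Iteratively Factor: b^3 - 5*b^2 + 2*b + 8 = (b - 2)*(b^2 - 3*b - 4) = (b - 4)*(b - 2)*(b + 1)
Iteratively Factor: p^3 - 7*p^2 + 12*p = (p)*(p^2 - 7*p + 12) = p*(p - 4)*(p - 3)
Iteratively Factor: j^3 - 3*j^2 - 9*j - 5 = (j + 1)*(j^2 - 4*j - 5) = (j - 5)*(j + 1)*(j + 1)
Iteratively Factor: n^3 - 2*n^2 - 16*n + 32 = (n - 4)*(n^2 + 2*n - 8) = (n - 4)*(n + 4)*(n - 2)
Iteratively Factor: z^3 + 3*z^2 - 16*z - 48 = (z - 4)*(z^2 + 7*z + 12) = (z - 4)*(z + 3)*(z + 4)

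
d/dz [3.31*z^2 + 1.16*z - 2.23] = 6.62*z + 1.16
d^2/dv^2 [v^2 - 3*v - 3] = 2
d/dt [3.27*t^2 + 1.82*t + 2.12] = 6.54*t + 1.82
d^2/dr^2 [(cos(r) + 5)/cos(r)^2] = (5*cos(r) - 40*cos(2*r) - cos(3*r) + 80)/(4*cos(r)^4)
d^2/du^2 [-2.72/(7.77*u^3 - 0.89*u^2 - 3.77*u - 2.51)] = ((126.8064*u - 4.8416)*(-7.77*u^3 + 0.89*u^2 + 3.77*u + 2.51) + 2.72*(-46.62*u^2 + 3.56*u + 7.54)*(-23.31*u^2 + 1.78*u + 3.77))/(-7.77*u^3 + 0.89*u^2 + 3.77*u + 2.51)^3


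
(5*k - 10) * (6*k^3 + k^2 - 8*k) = 30*k^4 - 55*k^3 - 50*k^2 + 80*k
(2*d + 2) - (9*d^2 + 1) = -9*d^2 + 2*d + 1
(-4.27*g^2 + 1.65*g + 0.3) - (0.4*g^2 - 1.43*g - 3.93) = -4.67*g^2 + 3.08*g + 4.23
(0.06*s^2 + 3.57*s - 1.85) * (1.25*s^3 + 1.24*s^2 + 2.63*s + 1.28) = 0.075*s^5 + 4.5369*s^4 + 2.2721*s^3 + 7.1719*s^2 - 0.2959*s - 2.368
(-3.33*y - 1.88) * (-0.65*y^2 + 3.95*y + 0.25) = 2.1645*y^3 - 11.9315*y^2 - 8.2585*y - 0.47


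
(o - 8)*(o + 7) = o^2 - o - 56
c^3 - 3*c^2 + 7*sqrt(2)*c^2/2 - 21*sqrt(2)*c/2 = c*(c - 3)*(c + 7*sqrt(2)/2)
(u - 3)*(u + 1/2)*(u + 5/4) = u^3 - 5*u^2/4 - 37*u/8 - 15/8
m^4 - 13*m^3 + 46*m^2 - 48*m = m*(m - 8)*(m - 3)*(m - 2)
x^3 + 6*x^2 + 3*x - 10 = (x - 1)*(x + 2)*(x + 5)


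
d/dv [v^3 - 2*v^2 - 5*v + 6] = 3*v^2 - 4*v - 5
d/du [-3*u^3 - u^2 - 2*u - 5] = -9*u^2 - 2*u - 2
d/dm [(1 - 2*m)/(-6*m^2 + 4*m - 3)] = 2*(-6*m^2 + 6*m + 1)/(36*m^4 - 48*m^3 + 52*m^2 - 24*m + 9)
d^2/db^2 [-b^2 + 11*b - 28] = -2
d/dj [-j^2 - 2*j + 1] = -2*j - 2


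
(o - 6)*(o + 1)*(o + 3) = o^3 - 2*o^2 - 21*o - 18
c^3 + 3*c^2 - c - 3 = (c - 1)*(c + 1)*(c + 3)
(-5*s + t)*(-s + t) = 5*s^2 - 6*s*t + t^2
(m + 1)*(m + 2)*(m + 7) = m^3 + 10*m^2 + 23*m + 14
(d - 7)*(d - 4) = d^2 - 11*d + 28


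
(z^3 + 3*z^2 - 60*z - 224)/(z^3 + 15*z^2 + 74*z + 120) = (z^2 - z - 56)/(z^2 + 11*z + 30)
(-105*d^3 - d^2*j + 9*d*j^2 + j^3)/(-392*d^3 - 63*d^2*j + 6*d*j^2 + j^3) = (15*d^2 - 2*d*j - j^2)/(56*d^2 + d*j - j^2)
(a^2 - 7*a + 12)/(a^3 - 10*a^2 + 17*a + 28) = (a - 3)/(a^2 - 6*a - 7)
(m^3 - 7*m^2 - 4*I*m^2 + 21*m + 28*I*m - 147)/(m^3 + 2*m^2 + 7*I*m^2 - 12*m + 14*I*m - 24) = (m^2 + m*(-7 - 7*I) + 49*I)/(m^2 + m*(2 + 4*I) + 8*I)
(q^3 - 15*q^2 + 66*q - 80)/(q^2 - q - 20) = (q^2 - 10*q + 16)/(q + 4)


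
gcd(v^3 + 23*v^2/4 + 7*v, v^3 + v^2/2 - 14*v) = v^2 + 4*v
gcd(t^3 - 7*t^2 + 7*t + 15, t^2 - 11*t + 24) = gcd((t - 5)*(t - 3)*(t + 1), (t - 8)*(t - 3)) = t - 3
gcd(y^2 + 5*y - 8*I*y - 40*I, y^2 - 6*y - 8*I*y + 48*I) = y - 8*I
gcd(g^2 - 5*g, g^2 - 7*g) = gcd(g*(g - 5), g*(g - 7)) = g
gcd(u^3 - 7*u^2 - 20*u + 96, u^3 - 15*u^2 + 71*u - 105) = u - 3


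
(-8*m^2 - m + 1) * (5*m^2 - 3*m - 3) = -40*m^4 + 19*m^3 + 32*m^2 - 3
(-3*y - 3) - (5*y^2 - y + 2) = -5*y^2 - 2*y - 5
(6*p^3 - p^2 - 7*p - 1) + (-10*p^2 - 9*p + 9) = 6*p^3 - 11*p^2 - 16*p + 8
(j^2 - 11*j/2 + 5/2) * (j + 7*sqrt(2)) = j^3 - 11*j^2/2 + 7*sqrt(2)*j^2 - 77*sqrt(2)*j/2 + 5*j/2 + 35*sqrt(2)/2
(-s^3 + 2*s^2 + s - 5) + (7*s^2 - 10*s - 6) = -s^3 + 9*s^2 - 9*s - 11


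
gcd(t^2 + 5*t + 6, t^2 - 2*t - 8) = t + 2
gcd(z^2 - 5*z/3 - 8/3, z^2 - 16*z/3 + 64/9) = z - 8/3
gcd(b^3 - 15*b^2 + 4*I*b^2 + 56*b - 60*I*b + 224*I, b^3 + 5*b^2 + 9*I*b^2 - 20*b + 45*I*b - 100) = b + 4*I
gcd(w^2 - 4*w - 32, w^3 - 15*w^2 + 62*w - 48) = w - 8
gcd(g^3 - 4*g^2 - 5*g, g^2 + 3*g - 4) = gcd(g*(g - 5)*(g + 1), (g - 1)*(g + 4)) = 1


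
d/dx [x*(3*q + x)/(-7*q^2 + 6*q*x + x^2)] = (-2*x*(3*q + x)^2 + (3*q + 2*x)*(-7*q^2 + 6*q*x + x^2))/(-7*q^2 + 6*q*x + x^2)^2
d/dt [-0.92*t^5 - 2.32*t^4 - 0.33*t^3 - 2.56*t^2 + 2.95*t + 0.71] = -4.6*t^4 - 9.28*t^3 - 0.99*t^2 - 5.12*t + 2.95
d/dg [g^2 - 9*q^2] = 2*g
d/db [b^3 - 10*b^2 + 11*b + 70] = 3*b^2 - 20*b + 11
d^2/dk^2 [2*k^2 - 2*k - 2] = 4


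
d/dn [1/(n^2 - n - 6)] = (1 - 2*n)/(-n^2 + n + 6)^2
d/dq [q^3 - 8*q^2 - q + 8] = 3*q^2 - 16*q - 1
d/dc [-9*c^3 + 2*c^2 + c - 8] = -27*c^2 + 4*c + 1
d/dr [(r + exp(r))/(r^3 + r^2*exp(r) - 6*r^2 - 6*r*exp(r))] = 2*(3 - r)/(r^2*(r^2 - 12*r + 36))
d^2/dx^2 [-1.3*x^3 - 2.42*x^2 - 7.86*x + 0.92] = -7.8*x - 4.84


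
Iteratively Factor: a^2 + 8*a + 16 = (a + 4)*(a + 4)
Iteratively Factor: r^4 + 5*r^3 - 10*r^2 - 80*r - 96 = (r + 2)*(r^3 + 3*r^2 - 16*r - 48) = (r - 4)*(r + 2)*(r^2 + 7*r + 12) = (r - 4)*(r + 2)*(r + 3)*(r + 4)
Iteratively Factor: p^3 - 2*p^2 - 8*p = (p - 4)*(p^2 + 2*p) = p*(p - 4)*(p + 2)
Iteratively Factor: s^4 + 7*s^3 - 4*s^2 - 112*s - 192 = (s - 4)*(s^3 + 11*s^2 + 40*s + 48) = (s - 4)*(s + 4)*(s^2 + 7*s + 12) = (s - 4)*(s + 4)^2*(s + 3)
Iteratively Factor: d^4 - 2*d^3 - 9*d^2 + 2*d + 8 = (d - 4)*(d^3 + 2*d^2 - d - 2) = (d - 4)*(d - 1)*(d^2 + 3*d + 2) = (d - 4)*(d - 1)*(d + 2)*(d + 1)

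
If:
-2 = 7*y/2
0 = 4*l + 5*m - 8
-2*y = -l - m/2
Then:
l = -68/21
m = 88/21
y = -4/7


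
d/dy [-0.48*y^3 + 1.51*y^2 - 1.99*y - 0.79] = -1.44*y^2 + 3.02*y - 1.99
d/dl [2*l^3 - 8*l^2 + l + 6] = 6*l^2 - 16*l + 1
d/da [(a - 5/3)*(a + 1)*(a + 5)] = 3*a^2 + 26*a/3 - 5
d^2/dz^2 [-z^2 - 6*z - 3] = -2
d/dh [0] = 0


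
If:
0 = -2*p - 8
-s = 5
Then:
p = -4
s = -5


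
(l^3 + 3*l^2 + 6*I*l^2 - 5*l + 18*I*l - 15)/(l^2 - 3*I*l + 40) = (l^2 + l*(3 + I) + 3*I)/(l - 8*I)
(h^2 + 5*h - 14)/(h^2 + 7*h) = (h - 2)/h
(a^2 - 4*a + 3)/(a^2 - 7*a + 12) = (a - 1)/(a - 4)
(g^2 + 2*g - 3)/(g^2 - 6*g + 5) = (g + 3)/(g - 5)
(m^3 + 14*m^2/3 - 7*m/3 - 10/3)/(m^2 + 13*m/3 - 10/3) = (3*m^2 - m - 2)/(3*m - 2)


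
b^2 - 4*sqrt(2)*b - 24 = (b - 6*sqrt(2))*(b + 2*sqrt(2))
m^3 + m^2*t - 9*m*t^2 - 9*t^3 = (m - 3*t)*(m + t)*(m + 3*t)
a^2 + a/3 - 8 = (a - 8/3)*(a + 3)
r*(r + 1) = r^2 + r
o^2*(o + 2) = o^3 + 2*o^2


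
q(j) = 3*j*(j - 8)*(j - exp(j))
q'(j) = 3*j*(1 - exp(j))*(j - 8) + 3*j*(j - exp(j)) + 3*(j - 8)*(j - exp(j))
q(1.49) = 85.76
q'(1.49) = 144.40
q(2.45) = 372.78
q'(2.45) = 516.91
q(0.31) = 7.53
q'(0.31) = 25.92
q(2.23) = 272.91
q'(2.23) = 395.47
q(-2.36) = -180.03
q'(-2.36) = 160.08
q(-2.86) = -271.83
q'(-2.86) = 207.92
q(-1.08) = -41.76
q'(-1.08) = 62.70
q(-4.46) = -745.48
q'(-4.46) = 391.76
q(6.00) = 14307.44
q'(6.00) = 9718.29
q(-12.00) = -8640.00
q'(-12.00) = 1872.00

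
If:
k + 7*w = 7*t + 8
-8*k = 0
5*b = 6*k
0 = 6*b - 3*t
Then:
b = 0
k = 0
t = 0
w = 8/7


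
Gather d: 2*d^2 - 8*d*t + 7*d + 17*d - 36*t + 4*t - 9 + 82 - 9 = 2*d^2 + d*(24 - 8*t) - 32*t + 64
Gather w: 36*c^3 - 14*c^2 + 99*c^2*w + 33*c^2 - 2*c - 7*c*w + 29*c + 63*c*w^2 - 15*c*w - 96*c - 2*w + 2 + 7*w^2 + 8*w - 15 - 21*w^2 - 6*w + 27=36*c^3 + 19*c^2 - 69*c + w^2*(63*c - 14) + w*(99*c^2 - 22*c) + 14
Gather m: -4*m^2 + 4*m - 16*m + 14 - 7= -4*m^2 - 12*m + 7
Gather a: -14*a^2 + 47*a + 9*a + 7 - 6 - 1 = -14*a^2 + 56*a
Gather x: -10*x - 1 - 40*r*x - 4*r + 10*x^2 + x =-4*r + 10*x^2 + x*(-40*r - 9) - 1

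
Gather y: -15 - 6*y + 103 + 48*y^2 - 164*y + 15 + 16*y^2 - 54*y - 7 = 64*y^2 - 224*y + 96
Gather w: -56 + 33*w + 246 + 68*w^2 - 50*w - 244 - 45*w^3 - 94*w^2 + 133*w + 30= -45*w^3 - 26*w^2 + 116*w - 24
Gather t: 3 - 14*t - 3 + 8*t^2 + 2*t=8*t^2 - 12*t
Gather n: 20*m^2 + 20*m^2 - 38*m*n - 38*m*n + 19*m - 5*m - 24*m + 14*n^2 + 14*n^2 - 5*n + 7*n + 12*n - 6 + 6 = 40*m^2 - 10*m + 28*n^2 + n*(14 - 76*m)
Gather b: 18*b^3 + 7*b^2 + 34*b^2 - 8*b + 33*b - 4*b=18*b^3 + 41*b^2 + 21*b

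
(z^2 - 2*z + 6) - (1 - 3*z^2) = 4*z^2 - 2*z + 5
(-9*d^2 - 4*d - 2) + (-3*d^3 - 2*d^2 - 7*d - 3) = -3*d^3 - 11*d^2 - 11*d - 5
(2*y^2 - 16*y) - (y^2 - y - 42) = y^2 - 15*y + 42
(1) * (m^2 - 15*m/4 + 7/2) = m^2 - 15*m/4 + 7/2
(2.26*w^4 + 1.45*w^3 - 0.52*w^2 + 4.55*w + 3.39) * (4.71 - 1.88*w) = -4.2488*w^5 + 7.9186*w^4 + 7.8071*w^3 - 11.0032*w^2 + 15.0573*w + 15.9669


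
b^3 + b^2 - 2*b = b*(b - 1)*(b + 2)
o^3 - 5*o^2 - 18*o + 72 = (o - 6)*(o - 3)*(o + 4)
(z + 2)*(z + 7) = z^2 + 9*z + 14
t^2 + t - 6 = (t - 2)*(t + 3)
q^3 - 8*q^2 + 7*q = q*(q - 7)*(q - 1)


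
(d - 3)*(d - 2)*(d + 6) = d^3 + d^2 - 24*d + 36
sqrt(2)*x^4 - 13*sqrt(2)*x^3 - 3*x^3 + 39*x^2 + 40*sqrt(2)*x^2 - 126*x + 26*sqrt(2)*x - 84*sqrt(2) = (x - 7)*(x - 6)*(x - 2*sqrt(2))*(sqrt(2)*x + 1)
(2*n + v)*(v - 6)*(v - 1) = 2*n*v^2 - 14*n*v + 12*n + v^3 - 7*v^2 + 6*v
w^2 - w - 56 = (w - 8)*(w + 7)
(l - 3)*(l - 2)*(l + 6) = l^3 + l^2 - 24*l + 36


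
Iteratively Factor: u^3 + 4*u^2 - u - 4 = (u + 1)*(u^2 + 3*u - 4) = (u - 1)*(u + 1)*(u + 4)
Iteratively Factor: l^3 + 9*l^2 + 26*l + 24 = (l + 2)*(l^2 + 7*l + 12) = (l + 2)*(l + 4)*(l + 3)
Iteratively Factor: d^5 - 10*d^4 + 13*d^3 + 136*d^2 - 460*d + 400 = (d - 5)*(d^4 - 5*d^3 - 12*d^2 + 76*d - 80) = (d - 5)*(d - 2)*(d^3 - 3*d^2 - 18*d + 40) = (d - 5)*(d - 2)^2*(d^2 - d - 20) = (d - 5)*(d - 2)^2*(d + 4)*(d - 5)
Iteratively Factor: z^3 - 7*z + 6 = (z - 2)*(z^2 + 2*z - 3) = (z - 2)*(z + 3)*(z - 1)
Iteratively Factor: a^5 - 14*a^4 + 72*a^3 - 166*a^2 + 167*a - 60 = (a - 1)*(a^4 - 13*a^3 + 59*a^2 - 107*a + 60) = (a - 5)*(a - 1)*(a^3 - 8*a^2 + 19*a - 12) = (a - 5)*(a - 1)^2*(a^2 - 7*a + 12) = (a - 5)*(a - 4)*(a - 1)^2*(a - 3)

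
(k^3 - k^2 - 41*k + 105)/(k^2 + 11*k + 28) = (k^2 - 8*k + 15)/(k + 4)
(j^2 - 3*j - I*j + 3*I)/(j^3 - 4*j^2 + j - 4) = (j - 3)/(j^2 + j*(-4 + I) - 4*I)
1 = 1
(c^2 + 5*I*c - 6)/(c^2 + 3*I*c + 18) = (c^2 + 5*I*c - 6)/(c^2 + 3*I*c + 18)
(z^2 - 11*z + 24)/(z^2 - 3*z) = (z - 8)/z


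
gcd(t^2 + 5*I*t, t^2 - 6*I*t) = t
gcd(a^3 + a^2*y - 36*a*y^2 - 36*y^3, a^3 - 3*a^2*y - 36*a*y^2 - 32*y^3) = a + y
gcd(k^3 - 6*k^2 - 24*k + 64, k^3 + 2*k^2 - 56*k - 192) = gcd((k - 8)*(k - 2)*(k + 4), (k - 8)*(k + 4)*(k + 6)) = k^2 - 4*k - 32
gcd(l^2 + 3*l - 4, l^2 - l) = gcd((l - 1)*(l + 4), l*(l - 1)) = l - 1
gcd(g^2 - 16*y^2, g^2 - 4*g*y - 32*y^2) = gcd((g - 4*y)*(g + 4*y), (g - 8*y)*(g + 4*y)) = g + 4*y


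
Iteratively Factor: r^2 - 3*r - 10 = (r - 5)*(r + 2)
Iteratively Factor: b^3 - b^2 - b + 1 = (b - 1)*(b^2 - 1) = (b - 1)*(b + 1)*(b - 1)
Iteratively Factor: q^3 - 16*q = (q)*(q^2 - 16) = q*(q - 4)*(q + 4)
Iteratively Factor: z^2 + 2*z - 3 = (z + 3)*(z - 1)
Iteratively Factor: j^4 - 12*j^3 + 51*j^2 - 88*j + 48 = (j - 3)*(j^3 - 9*j^2 + 24*j - 16) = (j - 4)*(j - 3)*(j^2 - 5*j + 4) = (j - 4)*(j - 3)*(j - 1)*(j - 4)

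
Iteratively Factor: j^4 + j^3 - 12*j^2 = (j + 4)*(j^3 - 3*j^2) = (j - 3)*(j + 4)*(j^2) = j*(j - 3)*(j + 4)*(j)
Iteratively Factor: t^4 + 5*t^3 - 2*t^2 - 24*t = (t + 4)*(t^3 + t^2 - 6*t) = (t + 3)*(t + 4)*(t^2 - 2*t) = (t - 2)*(t + 3)*(t + 4)*(t)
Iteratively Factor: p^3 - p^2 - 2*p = (p + 1)*(p^2 - 2*p) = (p - 2)*(p + 1)*(p)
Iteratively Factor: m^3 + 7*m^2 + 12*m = (m + 4)*(m^2 + 3*m) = m*(m + 4)*(m + 3)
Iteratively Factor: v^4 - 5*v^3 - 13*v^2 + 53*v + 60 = (v + 3)*(v^3 - 8*v^2 + 11*v + 20) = (v + 1)*(v + 3)*(v^2 - 9*v + 20) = (v - 4)*(v + 1)*(v + 3)*(v - 5)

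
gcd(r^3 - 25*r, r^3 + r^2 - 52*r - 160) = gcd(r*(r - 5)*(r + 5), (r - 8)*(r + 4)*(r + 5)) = r + 5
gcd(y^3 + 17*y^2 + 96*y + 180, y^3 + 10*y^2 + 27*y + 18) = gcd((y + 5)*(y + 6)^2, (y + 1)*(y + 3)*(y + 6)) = y + 6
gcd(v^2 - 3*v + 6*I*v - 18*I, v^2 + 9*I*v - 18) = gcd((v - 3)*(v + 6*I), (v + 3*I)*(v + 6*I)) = v + 6*I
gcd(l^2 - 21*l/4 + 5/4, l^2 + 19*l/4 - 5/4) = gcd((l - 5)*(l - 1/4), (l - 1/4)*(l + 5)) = l - 1/4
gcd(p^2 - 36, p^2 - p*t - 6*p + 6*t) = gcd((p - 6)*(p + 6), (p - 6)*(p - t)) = p - 6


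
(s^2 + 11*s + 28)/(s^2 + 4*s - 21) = (s + 4)/(s - 3)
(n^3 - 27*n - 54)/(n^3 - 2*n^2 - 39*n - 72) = (n - 6)/(n - 8)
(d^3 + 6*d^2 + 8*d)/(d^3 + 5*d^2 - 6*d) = (d^2 + 6*d + 8)/(d^2 + 5*d - 6)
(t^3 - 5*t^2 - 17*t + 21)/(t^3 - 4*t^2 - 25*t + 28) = (t + 3)/(t + 4)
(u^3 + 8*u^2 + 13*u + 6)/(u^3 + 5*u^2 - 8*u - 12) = (u + 1)/(u - 2)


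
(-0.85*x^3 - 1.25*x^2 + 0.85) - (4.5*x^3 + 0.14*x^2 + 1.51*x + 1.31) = -5.35*x^3 - 1.39*x^2 - 1.51*x - 0.46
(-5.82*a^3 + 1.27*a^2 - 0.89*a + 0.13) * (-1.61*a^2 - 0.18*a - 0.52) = 9.3702*a^5 - 0.9971*a^4 + 4.2307*a^3 - 0.7095*a^2 + 0.4394*a - 0.0676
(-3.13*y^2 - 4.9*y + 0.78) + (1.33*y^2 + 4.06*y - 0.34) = -1.8*y^2 - 0.840000000000001*y + 0.44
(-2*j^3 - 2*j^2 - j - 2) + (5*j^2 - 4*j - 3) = -2*j^3 + 3*j^2 - 5*j - 5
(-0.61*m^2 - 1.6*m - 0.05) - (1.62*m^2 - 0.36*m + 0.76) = -2.23*m^2 - 1.24*m - 0.81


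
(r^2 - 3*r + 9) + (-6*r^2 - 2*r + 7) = -5*r^2 - 5*r + 16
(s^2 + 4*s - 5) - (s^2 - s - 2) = 5*s - 3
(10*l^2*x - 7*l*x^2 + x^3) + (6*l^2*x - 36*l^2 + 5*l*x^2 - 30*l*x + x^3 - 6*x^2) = 16*l^2*x - 36*l^2 - 2*l*x^2 - 30*l*x + 2*x^3 - 6*x^2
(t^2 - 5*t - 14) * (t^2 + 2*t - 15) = t^4 - 3*t^3 - 39*t^2 + 47*t + 210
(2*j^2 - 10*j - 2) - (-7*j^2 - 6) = 9*j^2 - 10*j + 4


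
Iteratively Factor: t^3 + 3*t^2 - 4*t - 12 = (t - 2)*(t^2 + 5*t + 6) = (t - 2)*(t + 2)*(t + 3)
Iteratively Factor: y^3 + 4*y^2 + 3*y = (y)*(y^2 + 4*y + 3) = y*(y + 3)*(y + 1)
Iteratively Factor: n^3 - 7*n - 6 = (n + 2)*(n^2 - 2*n - 3) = (n - 3)*(n + 2)*(n + 1)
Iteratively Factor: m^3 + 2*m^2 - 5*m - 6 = (m + 1)*(m^2 + m - 6) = (m + 1)*(m + 3)*(m - 2)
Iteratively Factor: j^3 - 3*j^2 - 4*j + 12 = (j - 3)*(j^2 - 4) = (j - 3)*(j - 2)*(j + 2)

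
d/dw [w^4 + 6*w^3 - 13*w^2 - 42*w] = 4*w^3 + 18*w^2 - 26*w - 42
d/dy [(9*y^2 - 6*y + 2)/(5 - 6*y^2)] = 6*(-6*y^2 + 19*y - 5)/(36*y^4 - 60*y^2 + 25)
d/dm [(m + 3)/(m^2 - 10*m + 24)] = (m^2 - 10*m - 2*(m - 5)*(m + 3) + 24)/(m^2 - 10*m + 24)^2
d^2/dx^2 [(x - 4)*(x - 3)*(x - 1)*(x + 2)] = 12*x^2 - 36*x + 6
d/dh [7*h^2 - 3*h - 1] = 14*h - 3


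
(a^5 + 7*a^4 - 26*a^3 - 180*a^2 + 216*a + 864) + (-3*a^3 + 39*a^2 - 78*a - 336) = a^5 + 7*a^4 - 29*a^3 - 141*a^2 + 138*a + 528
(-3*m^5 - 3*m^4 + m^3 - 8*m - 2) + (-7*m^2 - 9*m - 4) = -3*m^5 - 3*m^4 + m^3 - 7*m^2 - 17*m - 6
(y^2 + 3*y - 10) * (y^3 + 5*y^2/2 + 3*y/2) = y^5 + 11*y^4/2 - y^3 - 41*y^2/2 - 15*y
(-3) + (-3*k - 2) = -3*k - 5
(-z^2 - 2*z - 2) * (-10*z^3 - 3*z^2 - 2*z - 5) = 10*z^5 + 23*z^4 + 28*z^3 + 15*z^2 + 14*z + 10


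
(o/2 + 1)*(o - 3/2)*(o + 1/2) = o^3/2 + o^2/2 - 11*o/8 - 3/4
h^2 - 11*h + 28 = (h - 7)*(h - 4)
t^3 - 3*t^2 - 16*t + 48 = (t - 4)*(t - 3)*(t + 4)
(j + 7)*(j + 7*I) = j^2 + 7*j + 7*I*j + 49*I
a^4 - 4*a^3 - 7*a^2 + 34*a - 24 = (a - 4)*(a - 2)*(a - 1)*(a + 3)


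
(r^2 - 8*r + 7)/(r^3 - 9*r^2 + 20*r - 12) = (r - 7)/(r^2 - 8*r + 12)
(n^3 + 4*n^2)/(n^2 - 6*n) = n*(n + 4)/(n - 6)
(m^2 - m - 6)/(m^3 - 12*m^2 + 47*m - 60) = (m + 2)/(m^2 - 9*m + 20)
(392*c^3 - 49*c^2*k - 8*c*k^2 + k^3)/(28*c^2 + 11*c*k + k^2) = (56*c^2 - 15*c*k + k^2)/(4*c + k)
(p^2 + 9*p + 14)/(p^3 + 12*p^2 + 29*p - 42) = (p + 2)/(p^2 + 5*p - 6)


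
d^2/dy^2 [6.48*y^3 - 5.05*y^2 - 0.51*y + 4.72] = 38.88*y - 10.1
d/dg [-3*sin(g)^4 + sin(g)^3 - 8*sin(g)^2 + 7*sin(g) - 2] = (-12*sin(g)^3 + 3*sin(g)^2 - 16*sin(g) + 7)*cos(g)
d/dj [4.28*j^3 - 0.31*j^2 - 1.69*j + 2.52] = 12.84*j^2 - 0.62*j - 1.69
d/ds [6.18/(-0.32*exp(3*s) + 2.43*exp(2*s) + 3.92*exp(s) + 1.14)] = (5.9328*exp(2*s) - 30.0348*exp(s) - 24.2256)*exp(s)/(-0.32*exp(3*s) + 2.43*exp(2*s) + 3.92*exp(s) + 1.14)^2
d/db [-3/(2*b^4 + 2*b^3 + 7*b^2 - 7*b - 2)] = 3*(8*b^3 + 6*b^2 + 14*b - 7)/(2*b^4 + 2*b^3 + 7*b^2 - 7*b - 2)^2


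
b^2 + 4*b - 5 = (b - 1)*(b + 5)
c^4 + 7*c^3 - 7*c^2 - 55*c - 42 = (c - 3)*(c + 1)*(c + 2)*(c + 7)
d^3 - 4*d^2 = d^2*(d - 4)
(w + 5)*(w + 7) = w^2 + 12*w + 35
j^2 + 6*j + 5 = (j + 1)*(j + 5)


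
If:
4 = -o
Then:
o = -4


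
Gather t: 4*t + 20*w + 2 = 4*t + 20*w + 2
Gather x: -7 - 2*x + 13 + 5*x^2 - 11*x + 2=5*x^2 - 13*x + 8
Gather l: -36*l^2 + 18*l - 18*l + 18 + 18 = 36 - 36*l^2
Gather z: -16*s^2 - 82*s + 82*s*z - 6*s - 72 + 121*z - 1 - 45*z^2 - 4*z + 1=-16*s^2 - 88*s - 45*z^2 + z*(82*s + 117) - 72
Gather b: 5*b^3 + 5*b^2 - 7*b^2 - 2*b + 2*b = 5*b^3 - 2*b^2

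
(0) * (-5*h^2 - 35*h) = 0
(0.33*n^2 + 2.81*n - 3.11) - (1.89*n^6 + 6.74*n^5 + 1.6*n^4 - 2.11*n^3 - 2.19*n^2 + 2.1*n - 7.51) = -1.89*n^6 - 6.74*n^5 - 1.6*n^4 + 2.11*n^3 + 2.52*n^2 + 0.71*n + 4.4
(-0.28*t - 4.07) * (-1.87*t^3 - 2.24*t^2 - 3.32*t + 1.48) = 0.5236*t^4 + 8.2381*t^3 + 10.0464*t^2 + 13.098*t - 6.0236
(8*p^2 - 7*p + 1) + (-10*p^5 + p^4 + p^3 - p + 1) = -10*p^5 + p^4 + p^3 + 8*p^2 - 8*p + 2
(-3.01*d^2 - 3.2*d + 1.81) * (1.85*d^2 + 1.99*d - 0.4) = -5.5685*d^4 - 11.9099*d^3 - 1.8155*d^2 + 4.8819*d - 0.724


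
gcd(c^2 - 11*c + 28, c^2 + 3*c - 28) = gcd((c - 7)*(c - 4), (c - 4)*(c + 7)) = c - 4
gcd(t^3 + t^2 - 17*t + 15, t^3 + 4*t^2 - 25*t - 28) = 1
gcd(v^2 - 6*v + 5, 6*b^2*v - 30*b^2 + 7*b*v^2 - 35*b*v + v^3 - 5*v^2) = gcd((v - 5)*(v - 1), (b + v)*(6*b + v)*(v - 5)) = v - 5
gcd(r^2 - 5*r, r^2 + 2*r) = r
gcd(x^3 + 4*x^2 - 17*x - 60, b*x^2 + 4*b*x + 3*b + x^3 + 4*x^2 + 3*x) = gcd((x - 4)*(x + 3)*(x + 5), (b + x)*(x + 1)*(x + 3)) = x + 3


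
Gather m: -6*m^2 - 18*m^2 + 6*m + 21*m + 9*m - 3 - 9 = -24*m^2 + 36*m - 12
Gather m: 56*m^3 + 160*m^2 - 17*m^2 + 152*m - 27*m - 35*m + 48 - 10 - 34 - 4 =56*m^3 + 143*m^2 + 90*m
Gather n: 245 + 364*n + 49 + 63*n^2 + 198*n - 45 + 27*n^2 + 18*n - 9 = 90*n^2 + 580*n + 240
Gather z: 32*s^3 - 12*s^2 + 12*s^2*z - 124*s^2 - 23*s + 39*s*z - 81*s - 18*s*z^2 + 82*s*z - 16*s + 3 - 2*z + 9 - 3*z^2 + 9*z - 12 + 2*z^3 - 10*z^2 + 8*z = 32*s^3 - 136*s^2 - 120*s + 2*z^3 + z^2*(-18*s - 13) + z*(12*s^2 + 121*s + 15)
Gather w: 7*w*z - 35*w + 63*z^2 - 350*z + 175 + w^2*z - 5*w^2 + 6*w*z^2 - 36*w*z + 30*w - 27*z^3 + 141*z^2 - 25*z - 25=w^2*(z - 5) + w*(6*z^2 - 29*z - 5) - 27*z^3 + 204*z^2 - 375*z + 150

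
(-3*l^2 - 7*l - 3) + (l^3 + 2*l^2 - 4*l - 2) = l^3 - l^2 - 11*l - 5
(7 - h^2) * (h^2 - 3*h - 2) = -h^4 + 3*h^3 + 9*h^2 - 21*h - 14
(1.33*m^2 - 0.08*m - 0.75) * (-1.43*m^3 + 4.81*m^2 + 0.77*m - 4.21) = -1.9019*m^5 + 6.5117*m^4 + 1.7118*m^3 - 9.2684*m^2 - 0.2407*m + 3.1575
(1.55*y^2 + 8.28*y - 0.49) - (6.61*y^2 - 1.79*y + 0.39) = -5.06*y^2 + 10.07*y - 0.88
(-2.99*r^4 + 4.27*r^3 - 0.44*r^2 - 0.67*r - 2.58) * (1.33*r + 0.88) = -3.9767*r^5 + 3.0479*r^4 + 3.1724*r^3 - 1.2783*r^2 - 4.021*r - 2.2704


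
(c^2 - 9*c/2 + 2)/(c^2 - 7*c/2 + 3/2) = (c - 4)/(c - 3)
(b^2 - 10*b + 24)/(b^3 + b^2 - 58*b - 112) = (b^2 - 10*b + 24)/(b^3 + b^2 - 58*b - 112)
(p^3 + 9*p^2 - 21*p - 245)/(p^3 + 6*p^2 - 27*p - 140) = (p + 7)/(p + 4)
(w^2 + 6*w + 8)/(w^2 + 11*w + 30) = (w^2 + 6*w + 8)/(w^2 + 11*w + 30)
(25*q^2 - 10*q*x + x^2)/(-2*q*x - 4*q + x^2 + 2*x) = (-25*q^2 + 10*q*x - x^2)/(2*q*x + 4*q - x^2 - 2*x)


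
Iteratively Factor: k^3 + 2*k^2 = (k + 2)*(k^2) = k*(k + 2)*(k)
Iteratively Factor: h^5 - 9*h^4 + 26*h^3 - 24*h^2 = (h - 4)*(h^4 - 5*h^3 + 6*h^2) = h*(h - 4)*(h^3 - 5*h^2 + 6*h) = h^2*(h - 4)*(h^2 - 5*h + 6) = h^2*(h - 4)*(h - 2)*(h - 3)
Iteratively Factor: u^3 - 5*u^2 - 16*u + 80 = (u - 5)*(u^2 - 16) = (u - 5)*(u - 4)*(u + 4)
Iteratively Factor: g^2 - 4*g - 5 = (g + 1)*(g - 5)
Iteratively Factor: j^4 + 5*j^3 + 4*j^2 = (j)*(j^3 + 5*j^2 + 4*j) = j^2*(j^2 + 5*j + 4) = j^2*(j + 4)*(j + 1)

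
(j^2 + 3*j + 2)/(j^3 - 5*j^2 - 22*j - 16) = 1/(j - 8)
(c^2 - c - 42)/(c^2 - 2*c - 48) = (c - 7)/(c - 8)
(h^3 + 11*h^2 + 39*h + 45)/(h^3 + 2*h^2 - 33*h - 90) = (h + 3)/(h - 6)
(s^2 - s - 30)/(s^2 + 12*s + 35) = (s - 6)/(s + 7)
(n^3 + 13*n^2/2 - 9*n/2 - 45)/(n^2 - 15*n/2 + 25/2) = (n^2 + 9*n + 18)/(n - 5)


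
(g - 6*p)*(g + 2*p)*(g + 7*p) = g^3 + 3*g^2*p - 40*g*p^2 - 84*p^3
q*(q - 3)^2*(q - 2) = q^4 - 8*q^3 + 21*q^2 - 18*q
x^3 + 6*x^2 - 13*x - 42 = (x - 3)*(x + 2)*(x + 7)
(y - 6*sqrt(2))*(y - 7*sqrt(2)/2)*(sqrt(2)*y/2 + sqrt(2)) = sqrt(2)*y^3/2 - 19*y^2/2 + sqrt(2)*y^2 - 19*y + 21*sqrt(2)*y + 42*sqrt(2)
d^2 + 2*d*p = d*(d + 2*p)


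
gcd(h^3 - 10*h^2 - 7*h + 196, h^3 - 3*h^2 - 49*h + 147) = h - 7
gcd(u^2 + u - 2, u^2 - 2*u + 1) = u - 1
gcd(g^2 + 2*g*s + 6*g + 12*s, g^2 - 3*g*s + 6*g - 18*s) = g + 6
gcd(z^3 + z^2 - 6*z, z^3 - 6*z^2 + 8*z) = z^2 - 2*z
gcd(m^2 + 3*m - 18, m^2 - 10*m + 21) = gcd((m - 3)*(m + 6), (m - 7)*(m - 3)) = m - 3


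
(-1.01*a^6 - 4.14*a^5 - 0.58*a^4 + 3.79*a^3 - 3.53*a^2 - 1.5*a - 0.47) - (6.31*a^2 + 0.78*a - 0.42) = -1.01*a^6 - 4.14*a^5 - 0.58*a^4 + 3.79*a^3 - 9.84*a^2 - 2.28*a - 0.05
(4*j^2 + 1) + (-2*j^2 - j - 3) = 2*j^2 - j - 2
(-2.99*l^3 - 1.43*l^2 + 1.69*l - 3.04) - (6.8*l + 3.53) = -2.99*l^3 - 1.43*l^2 - 5.11*l - 6.57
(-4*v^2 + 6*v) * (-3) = 12*v^2 - 18*v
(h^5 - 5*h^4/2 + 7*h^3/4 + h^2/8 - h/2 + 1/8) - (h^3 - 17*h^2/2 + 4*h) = h^5 - 5*h^4/2 + 3*h^3/4 + 69*h^2/8 - 9*h/2 + 1/8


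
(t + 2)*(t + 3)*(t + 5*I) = t^3 + 5*t^2 + 5*I*t^2 + 6*t + 25*I*t + 30*I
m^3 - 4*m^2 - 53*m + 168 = (m - 8)*(m - 3)*(m + 7)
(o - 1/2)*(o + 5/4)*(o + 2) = o^3 + 11*o^2/4 + 7*o/8 - 5/4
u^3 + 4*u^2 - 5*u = u*(u - 1)*(u + 5)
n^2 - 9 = (n - 3)*(n + 3)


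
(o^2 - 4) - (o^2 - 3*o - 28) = 3*o + 24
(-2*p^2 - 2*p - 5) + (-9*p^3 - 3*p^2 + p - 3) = -9*p^3 - 5*p^2 - p - 8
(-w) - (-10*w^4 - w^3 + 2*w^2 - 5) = 10*w^4 + w^3 - 2*w^2 - w + 5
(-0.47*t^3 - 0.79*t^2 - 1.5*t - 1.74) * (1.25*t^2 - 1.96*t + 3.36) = -0.5875*t^5 - 0.0663000000000001*t^4 - 1.9058*t^3 - 1.8894*t^2 - 1.6296*t - 5.8464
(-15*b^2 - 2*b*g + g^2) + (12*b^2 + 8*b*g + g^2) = -3*b^2 + 6*b*g + 2*g^2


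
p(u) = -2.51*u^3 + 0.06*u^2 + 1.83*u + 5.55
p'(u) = -7.53*u^2 + 0.12*u + 1.83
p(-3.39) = 97.82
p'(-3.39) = -85.11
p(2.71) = -39.01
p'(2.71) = -53.15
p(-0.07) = 5.42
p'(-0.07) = 1.78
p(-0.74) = 5.25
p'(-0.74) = -2.38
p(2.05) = -12.07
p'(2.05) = -29.57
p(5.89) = -494.47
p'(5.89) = -258.69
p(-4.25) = 191.54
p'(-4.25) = -134.69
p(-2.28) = 31.44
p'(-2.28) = -37.59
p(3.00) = -56.19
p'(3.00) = -65.58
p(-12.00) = 4329.51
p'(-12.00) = -1083.93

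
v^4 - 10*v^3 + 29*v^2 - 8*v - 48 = (v - 4)^2*(v - 3)*(v + 1)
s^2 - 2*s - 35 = (s - 7)*(s + 5)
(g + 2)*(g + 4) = g^2 + 6*g + 8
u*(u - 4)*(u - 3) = u^3 - 7*u^2 + 12*u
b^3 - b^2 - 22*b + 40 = (b - 4)*(b - 2)*(b + 5)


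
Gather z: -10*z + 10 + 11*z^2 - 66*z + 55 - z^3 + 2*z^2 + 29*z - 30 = -z^3 + 13*z^2 - 47*z + 35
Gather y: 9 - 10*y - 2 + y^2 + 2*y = y^2 - 8*y + 7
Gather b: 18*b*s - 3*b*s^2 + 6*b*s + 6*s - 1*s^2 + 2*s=b*(-3*s^2 + 24*s) - s^2 + 8*s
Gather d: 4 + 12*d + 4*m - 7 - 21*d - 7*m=-9*d - 3*m - 3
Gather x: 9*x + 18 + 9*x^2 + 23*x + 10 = 9*x^2 + 32*x + 28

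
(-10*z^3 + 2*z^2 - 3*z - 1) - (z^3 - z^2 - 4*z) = -11*z^3 + 3*z^2 + z - 1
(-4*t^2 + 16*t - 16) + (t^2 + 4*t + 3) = -3*t^2 + 20*t - 13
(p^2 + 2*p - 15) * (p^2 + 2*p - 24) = p^4 + 4*p^3 - 35*p^2 - 78*p + 360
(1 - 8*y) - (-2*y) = 1 - 6*y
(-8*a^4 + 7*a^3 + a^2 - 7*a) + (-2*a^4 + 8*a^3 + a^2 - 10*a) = -10*a^4 + 15*a^3 + 2*a^2 - 17*a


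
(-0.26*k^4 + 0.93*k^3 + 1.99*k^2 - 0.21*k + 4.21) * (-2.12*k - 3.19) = 0.5512*k^5 - 1.1422*k^4 - 7.1855*k^3 - 5.9029*k^2 - 8.2553*k - 13.4299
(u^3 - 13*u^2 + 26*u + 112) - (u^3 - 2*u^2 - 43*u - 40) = -11*u^2 + 69*u + 152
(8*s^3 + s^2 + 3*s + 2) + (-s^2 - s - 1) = 8*s^3 + 2*s + 1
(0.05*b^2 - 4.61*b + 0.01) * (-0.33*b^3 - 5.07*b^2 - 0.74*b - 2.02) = -0.0165*b^5 + 1.2678*b^4 + 23.3324*b^3 + 3.2597*b^2 + 9.3048*b - 0.0202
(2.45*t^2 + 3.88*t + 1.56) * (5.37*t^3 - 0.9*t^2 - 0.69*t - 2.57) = 13.1565*t^5 + 18.6306*t^4 + 3.1947*t^3 - 10.3777*t^2 - 11.048*t - 4.0092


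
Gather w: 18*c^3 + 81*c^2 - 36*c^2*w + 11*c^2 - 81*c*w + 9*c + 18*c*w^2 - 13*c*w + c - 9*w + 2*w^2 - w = 18*c^3 + 92*c^2 + 10*c + w^2*(18*c + 2) + w*(-36*c^2 - 94*c - 10)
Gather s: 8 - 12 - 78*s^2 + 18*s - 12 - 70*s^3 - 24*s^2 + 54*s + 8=-70*s^3 - 102*s^2 + 72*s - 8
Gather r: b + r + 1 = b + r + 1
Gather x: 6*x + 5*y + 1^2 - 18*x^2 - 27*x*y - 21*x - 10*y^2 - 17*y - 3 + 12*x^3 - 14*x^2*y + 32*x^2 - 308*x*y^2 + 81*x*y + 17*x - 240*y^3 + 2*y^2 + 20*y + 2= 12*x^3 + x^2*(14 - 14*y) + x*(-308*y^2 + 54*y + 2) - 240*y^3 - 8*y^2 + 8*y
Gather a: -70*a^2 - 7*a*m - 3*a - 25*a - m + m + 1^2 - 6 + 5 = -70*a^2 + a*(-7*m - 28)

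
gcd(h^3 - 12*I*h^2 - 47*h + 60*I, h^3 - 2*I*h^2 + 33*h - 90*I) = h^2 - 8*I*h - 15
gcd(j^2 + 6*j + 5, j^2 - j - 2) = j + 1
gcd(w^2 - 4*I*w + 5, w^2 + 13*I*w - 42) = 1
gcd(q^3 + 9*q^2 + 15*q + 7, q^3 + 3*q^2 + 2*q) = q + 1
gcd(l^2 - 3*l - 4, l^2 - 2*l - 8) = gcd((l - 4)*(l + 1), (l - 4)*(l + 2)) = l - 4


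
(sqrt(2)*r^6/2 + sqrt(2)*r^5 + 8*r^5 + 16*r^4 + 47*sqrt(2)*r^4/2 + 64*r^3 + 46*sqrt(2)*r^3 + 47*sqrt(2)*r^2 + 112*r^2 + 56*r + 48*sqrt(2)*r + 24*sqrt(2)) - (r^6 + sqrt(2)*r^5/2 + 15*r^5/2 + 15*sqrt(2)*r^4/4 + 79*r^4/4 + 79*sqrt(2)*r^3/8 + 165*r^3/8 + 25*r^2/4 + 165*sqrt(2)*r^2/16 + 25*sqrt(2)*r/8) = -r^6 + sqrt(2)*r^6/2 + r^5/2 + sqrt(2)*r^5/2 - 15*r^4/4 + 79*sqrt(2)*r^4/4 + 347*r^3/8 + 289*sqrt(2)*r^3/8 + 587*sqrt(2)*r^2/16 + 423*r^2/4 + 56*r + 359*sqrt(2)*r/8 + 24*sqrt(2)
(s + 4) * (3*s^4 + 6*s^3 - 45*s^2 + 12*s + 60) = 3*s^5 + 18*s^4 - 21*s^3 - 168*s^2 + 108*s + 240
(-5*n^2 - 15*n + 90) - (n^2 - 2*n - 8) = -6*n^2 - 13*n + 98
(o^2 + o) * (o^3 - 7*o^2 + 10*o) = o^5 - 6*o^4 + 3*o^3 + 10*o^2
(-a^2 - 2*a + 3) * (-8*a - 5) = 8*a^3 + 21*a^2 - 14*a - 15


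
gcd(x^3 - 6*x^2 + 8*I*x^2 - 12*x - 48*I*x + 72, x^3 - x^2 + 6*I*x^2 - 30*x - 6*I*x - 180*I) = x^2 + x*(-6 + 6*I) - 36*I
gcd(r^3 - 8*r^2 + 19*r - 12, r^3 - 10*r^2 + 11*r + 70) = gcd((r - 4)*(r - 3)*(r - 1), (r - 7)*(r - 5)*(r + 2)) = 1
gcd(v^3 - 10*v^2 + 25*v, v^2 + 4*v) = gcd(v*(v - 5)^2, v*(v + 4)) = v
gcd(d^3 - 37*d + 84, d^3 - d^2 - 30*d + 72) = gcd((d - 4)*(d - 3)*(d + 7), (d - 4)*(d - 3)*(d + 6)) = d^2 - 7*d + 12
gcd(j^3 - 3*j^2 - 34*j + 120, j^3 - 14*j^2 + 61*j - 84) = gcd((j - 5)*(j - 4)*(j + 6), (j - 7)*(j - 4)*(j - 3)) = j - 4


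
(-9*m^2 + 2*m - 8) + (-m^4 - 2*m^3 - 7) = -m^4 - 2*m^3 - 9*m^2 + 2*m - 15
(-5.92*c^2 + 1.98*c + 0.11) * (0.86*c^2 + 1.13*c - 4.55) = -5.0912*c^4 - 4.9868*c^3 + 29.268*c^2 - 8.8847*c - 0.5005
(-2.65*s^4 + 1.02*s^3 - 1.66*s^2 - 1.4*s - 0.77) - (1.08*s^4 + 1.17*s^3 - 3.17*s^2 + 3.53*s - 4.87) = -3.73*s^4 - 0.15*s^3 + 1.51*s^2 - 4.93*s + 4.1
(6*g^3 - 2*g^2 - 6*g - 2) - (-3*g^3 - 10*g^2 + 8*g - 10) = 9*g^3 + 8*g^2 - 14*g + 8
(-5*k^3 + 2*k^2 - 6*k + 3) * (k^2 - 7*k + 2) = -5*k^5 + 37*k^4 - 30*k^3 + 49*k^2 - 33*k + 6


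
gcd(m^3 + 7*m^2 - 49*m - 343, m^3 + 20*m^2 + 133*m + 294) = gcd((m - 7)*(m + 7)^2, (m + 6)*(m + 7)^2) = m^2 + 14*m + 49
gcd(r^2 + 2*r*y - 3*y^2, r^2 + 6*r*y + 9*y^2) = r + 3*y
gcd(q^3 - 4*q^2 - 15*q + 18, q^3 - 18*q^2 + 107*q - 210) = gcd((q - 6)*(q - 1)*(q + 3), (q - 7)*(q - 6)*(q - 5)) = q - 6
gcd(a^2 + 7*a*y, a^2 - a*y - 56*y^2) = a + 7*y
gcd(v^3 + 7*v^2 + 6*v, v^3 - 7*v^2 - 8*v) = v^2 + v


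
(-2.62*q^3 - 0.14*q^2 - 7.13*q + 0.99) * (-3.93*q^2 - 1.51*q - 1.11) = 10.2966*q^5 + 4.5064*q^4 + 31.1405*q^3 + 7.031*q^2 + 6.4194*q - 1.0989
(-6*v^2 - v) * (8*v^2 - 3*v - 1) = -48*v^4 + 10*v^3 + 9*v^2 + v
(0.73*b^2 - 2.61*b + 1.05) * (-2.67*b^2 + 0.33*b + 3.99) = -1.9491*b^4 + 7.2096*b^3 - 0.7521*b^2 - 10.0674*b + 4.1895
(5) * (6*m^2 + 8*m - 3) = 30*m^2 + 40*m - 15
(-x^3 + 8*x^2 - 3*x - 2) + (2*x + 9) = -x^3 + 8*x^2 - x + 7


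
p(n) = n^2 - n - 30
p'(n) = 2*n - 1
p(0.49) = -30.25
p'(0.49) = -0.02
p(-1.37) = -26.75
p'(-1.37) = -3.74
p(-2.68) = -20.14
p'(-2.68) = -6.36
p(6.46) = 5.27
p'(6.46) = 11.92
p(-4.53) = -4.95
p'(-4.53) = -10.06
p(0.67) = -30.22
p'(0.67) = 0.34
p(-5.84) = 9.95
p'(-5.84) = -12.68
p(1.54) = -29.17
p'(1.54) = 2.08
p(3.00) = -24.00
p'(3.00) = 5.00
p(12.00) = 102.00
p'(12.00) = 23.00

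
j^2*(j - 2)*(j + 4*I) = j^4 - 2*j^3 + 4*I*j^3 - 8*I*j^2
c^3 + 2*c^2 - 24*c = c*(c - 4)*(c + 6)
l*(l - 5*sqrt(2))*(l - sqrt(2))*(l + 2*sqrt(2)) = l^4 - 4*sqrt(2)*l^3 - 14*l^2 + 20*sqrt(2)*l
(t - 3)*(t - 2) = t^2 - 5*t + 6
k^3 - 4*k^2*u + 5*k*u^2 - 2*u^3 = (k - 2*u)*(k - u)^2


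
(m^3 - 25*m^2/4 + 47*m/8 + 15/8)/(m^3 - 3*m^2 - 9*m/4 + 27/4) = (4*m^2 - 19*m - 5)/(2*(2*m^2 - 3*m - 9))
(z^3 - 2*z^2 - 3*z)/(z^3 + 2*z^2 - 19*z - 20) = z*(z - 3)/(z^2 + z - 20)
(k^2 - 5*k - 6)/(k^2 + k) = (k - 6)/k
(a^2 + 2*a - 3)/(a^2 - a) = (a + 3)/a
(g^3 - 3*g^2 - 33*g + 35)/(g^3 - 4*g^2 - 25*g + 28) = (g + 5)/(g + 4)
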